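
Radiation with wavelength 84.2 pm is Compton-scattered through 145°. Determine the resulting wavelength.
88.6138 pm

Using the Compton scattering formula:
λ' = λ + Δλ = λ + λ_C(1 - cos θ)

Given:
- Initial wavelength λ = 84.2 pm
- Scattering angle θ = 145°
- Compton wavelength λ_C ≈ 2.4263 pm

Calculate the shift:
Δλ = 2.4263 × (1 - cos(145°))
Δλ = 2.4263 × 1.8192
Δλ = 4.4138 pm

Final wavelength:
λ' = 84.2 + 4.4138 = 88.6138 pm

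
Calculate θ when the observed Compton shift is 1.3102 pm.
62.61°

From the Compton formula Δλ = λ_C(1 - cos θ), we can solve for θ:

cos θ = 1 - Δλ/λ_C

Given:
- Δλ = 1.3102 pm
- λ_C = h/(m_e·c) ≈ 2.42631024 pm

cos θ = 1 - 1.3102/2.42631024
cos θ = 1 - 0.539997
cos θ = 0.460003

θ = arccos(0.460003)
θ = 62.61°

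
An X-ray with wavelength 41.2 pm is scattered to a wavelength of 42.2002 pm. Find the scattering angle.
54.00°

First find the wavelength shift:
Δλ = λ' - λ = 42.2002 - 41.2 = 1.0002 pm

Using Δλ = λ_C(1 - cos θ), with λ_C = h/(m_e·c) ≈ 2.42631024 pm:
cos θ = 1 - Δλ/λ_C
cos θ = 1 - 1.0002/2.42631024
cos θ = 0.587769

θ = arccos(0.587769)
θ = 54.00°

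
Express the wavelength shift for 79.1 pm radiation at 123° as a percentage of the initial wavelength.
4.7380%

Calculate the Compton shift:
Δλ = λ_C(1 - cos(123°))
Δλ = 2.4263 × (1 - cos(123°))
Δλ = 2.4263 × 1.5446
Δλ = 3.7478 pm

Percentage change:
(Δλ/λ₀) × 100 = (3.7478/79.1) × 100
= 4.7380%

(Intermediate values are shown rounded; full precision is carried through to the final answer.)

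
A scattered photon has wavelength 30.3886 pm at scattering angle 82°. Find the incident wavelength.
28.3000 pm

From λ' = λ + Δλ, we have λ = λ' - Δλ

First calculate the Compton shift:
Δλ = λ_C(1 - cos θ)
Δλ = 2.4263 × (1 - cos(82°))
Δλ = 2.4263 × 0.8608
Δλ = 2.0886 pm

Initial wavelength:
λ = λ' - Δλ
λ = 30.3886 - 2.0886
λ = 28.3000 pm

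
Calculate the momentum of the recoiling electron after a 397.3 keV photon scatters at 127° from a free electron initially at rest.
2.7963e-22 kg·m/s

The electron is initially at rest, so by conservation of momentum:
p⃗_e = p⃗₀ − p⃗'  (incident photon momentum minus scattered photon momentum)

Photon momentum magnitudes (p = h/λ = E/c):
λ₀ = hc/E₀ = 3.1207 pm → p₀ = h/λ₀ = 2.1233e-22 kg·m/s
Δλ = λ_C(1 − cos 127°) = 3.8865 pm
λ' = 7.0072 pm → p' = h/λ' = 9.4561e-23 kg·m/s

The scattered photon makes angle θ = 127° with the incident direction, so by the law of cosines:
|p⃗_e|² = p₀² + p'² − 2p₀p'cos θ
|p⃗_e|² = (2.1233e-22)² + (9.4561e-23)² − 2·2.1233e-22·9.4561e-23·cos(127°)
|p⃗_e| = 2.7963e-22 kg·m/s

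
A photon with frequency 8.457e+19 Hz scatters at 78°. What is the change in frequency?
2.973e+19 Hz (decrease)

Convert frequency to wavelength (c = 299792458 m/s):
λ₀ = c/f₀ = 299792458/8.457e+19 = 3.5449031e-12 m = 3.5449 pm

Calculate Compton shift:
Δλ = λ_C(1 - cos(78°)) = 1.9219 pm

Final wavelength:
λ' = λ₀ + Δλ = 3.5449 + 1.9219 = 5.4668 pm

Final frequency:
f' = c/λ' = 299792458/5.4667551e-12 = 5.4839197e+19 Hz

Frequency shift (decrease):
Δf = f₀ - f' = 8.457e+19 - 5.4839197e+19 = 2.973e+19 Hz

(Intermediate values are shown rounded; full precision is carried through to the final answer.)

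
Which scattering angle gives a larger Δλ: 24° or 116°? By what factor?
116° produces the larger shift by a factor of 16.637

Calculate both shifts using Δλ = λ_C(1 - cos θ):

For θ₁ = 24°:
Δλ₁ = 2.4263 × (1 - cos(24°))
Δλ₁ = 2.4263 × 0.0865
Δλ₁ = 0.2098 pm

For θ₂ = 116°:
Δλ₂ = 2.4263 × (1 - cos(116°))
Δλ₂ = 2.4263 × 1.4384
Δλ₂ = 3.4899 pm

The 116° angle produces the larger shift.
Ratio: 3.4899/0.2098 = 16.637

(Intermediate values are shown rounded; full precision is carried through to the final answer.)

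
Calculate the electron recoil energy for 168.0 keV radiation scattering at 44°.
14.1922 keV

By energy conservation: K_e = E_initial - E_final

First find the scattered photon energy:
Initial wavelength: λ = hc/E = 7.3800 pm
Compton shift: Δλ = λ_C(1 - cos(44°)) = 0.6810 pm
Final wavelength: λ' = 7.3800 + 0.6810 = 8.0610 pm
Final photon energy: E' = hc/λ' = 153.8078 keV

Electron kinetic energy:
K_e = E - E' = 168.0000 - 153.8078 = 14.1922 keV

(Intermediate values are shown rounded; full precision is carried through to the final answer.)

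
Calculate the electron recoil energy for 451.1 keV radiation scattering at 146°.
278.5714 keV

By energy conservation: K_e = E_initial - E_final

First find the scattered photon energy:
Initial wavelength: λ = hc/E = 2.7485 pm
Compton shift: Δλ = λ_C(1 - cos(146°)) = 4.4378 pm
Final wavelength: λ' = 2.7485 + 4.4378 = 7.1863 pm
Final photon energy: E' = hc/λ' = 172.5286 keV

Electron kinetic energy:
K_e = E - E' = 451.1000 - 172.5286 = 278.5714 keV

(Intermediate values are shown rounded; full precision is carried through to the final answer.)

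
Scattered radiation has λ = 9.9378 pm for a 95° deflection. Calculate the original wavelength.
7.3000 pm

From λ' = λ + Δλ, we have λ = λ' - Δλ

First calculate the Compton shift:
Δλ = λ_C(1 - cos θ)
Δλ = 2.4263 × (1 - cos(95°))
Δλ = 2.4263 × 1.0872
Δλ = 2.6378 pm

Initial wavelength:
λ = λ' - Δλ
λ = 9.9378 - 2.6378
λ = 7.3000 pm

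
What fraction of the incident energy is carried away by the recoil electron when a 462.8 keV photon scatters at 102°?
0.5224 (or 52.24%)

Calculate initial and final photon energies:

Initial: E₀ = 462.8 keV → λ₀ = 2.6790 pm
Compton shift: Δλ = 2.9308 pm
Final wavelength: λ' = 5.6098 pm
Final energy: E' = 221.0148 keV

Fractional energy loss:
(E₀ - E')/E₀ = (462.8000 - 221.0148)/462.8000
= 241.7852/462.8000
= 0.5224
= 52.24%

(Intermediate values are shown rounded; full precision is carried through to the final answer.)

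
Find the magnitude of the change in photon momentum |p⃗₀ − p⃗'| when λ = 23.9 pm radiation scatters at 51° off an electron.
2.3456e-23 kg·m/s

Photon momentum magnitude is p = h/λ.

Initial momentum:
p₀ = h/λ = 6.6261e-34/2.3900e-11 = 2.7724e-23 kg·m/s

After scattering:
λ' = λ + Δλ = 23.9 + 0.8994 = 24.7994 pm
p' = h/λ' = 6.6261e-34/2.4799e-11 = 2.6719e-23 kg·m/s

Momentum is a vector; the scattered photon's direction makes angle θ = 51° with the incident direction. The magnitude of the vector change Δp⃗ = p⃗₀ − p⃗' is found from the law of cosines:
|Δp⃗|² = p₀² + p'² − 2p₀p'cos θ
|Δp⃗|² = (2.7724e-23)² + (2.6719e-23)² − 2·2.7724e-23·2.6719e-23·cos(51°)
|Δp⃗| = 2.3456e-23 kg·m/s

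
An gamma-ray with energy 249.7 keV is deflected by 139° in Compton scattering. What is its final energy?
134.4323 keV

First convert energy to wavelength:
λ = hc/E, with hc ≈ 1239.842 keV·pm (i.e. 1239.842 eV·nm)

For E = 249.7 keV = 249700 eV:
λ = 1239.842 keV·pm / 249.7 keV
λ = 4.9653 pm

Calculate the Compton shift:
Δλ = λ_C(1 - cos(139°)) = 2.4263 × 1.7547
Δλ = 4.2575 pm

Final wavelength:
λ' = 4.9653 + 4.2575 = 9.2228 pm

Final energy:
E' = hc/λ' = 1239.842 / 9.2228 = 134.4323 keV

(Intermediate values are shown rounded; full precision is carried through to the final answer.)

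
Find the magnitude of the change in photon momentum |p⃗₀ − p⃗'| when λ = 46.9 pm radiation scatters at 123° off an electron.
2.3918e-23 kg·m/s

Photon momentum magnitude is p = h/λ.

Initial momentum:
p₀ = h/λ = 6.6261e-34/4.6900e-11 = 1.4128e-23 kg·m/s

After scattering:
λ' = λ + Δλ = 46.9 + 3.7478 = 50.6478 pm
p' = h/λ' = 6.6261e-34/5.0648e-11 = 1.3083e-23 kg·m/s

Momentum is a vector; the scattered photon's direction makes angle θ = 123° with the incident direction. The magnitude of the vector change Δp⃗ = p⃗₀ − p⃗' is found from the law of cosines:
|Δp⃗|² = p₀² + p'² − 2p₀p'cos θ
|Δp⃗|² = (1.4128e-23)² + (1.3083e-23)² − 2·1.4128e-23·1.3083e-23·cos(123°)
|Δp⃗| = 2.3918e-23 kg·m/s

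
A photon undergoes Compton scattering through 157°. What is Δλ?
4.6597 pm

Using the Compton scattering formula:
Δλ = λ_C(1 - cos θ)

where λ_C = h/(m_e·c) ≈ 2.4263 pm is the Compton wavelength of an electron.

For θ = 157°:
cos(157°) = -0.9205
1 - cos(157°) = 1.9205

Δλ = 2.4263 × 1.9205
Δλ = 4.6597 pm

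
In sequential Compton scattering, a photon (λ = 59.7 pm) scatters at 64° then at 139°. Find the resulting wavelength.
65.3202 pm

Apply Compton shift twice:

First scattering at θ₁ = 64°:
Δλ₁ = λ_C(1 - cos(64°))
Δλ₁ = 2.4263 × 0.5616
Δλ₁ = 1.3627 pm

After first scattering:
λ₁ = 59.7 + 1.3627 = 61.0627 pm

Second scattering at θ₂ = 139°:
Δλ₂ = λ_C(1 - cos(139°))
Δλ₂ = 2.4263 × 1.7547
Δλ₂ = 4.2575 pm

Final wavelength:
λ₂ = 61.0627 + 4.2575 = 65.3202 pm

Total shift: Δλ_total = 1.3627 + 4.2575 = 5.6202 pm

(Intermediate values are shown rounded; full precision is carried through to the final answer.)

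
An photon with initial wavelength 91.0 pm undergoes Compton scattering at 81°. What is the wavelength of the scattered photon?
93.0468 pm

Using the Compton scattering formula:
λ' = λ + Δλ = λ + λ_C(1 - cos θ)

Given:
- Initial wavelength λ = 91.0 pm
- Scattering angle θ = 81°
- Compton wavelength λ_C ≈ 2.4263 pm

Calculate the shift:
Δλ = 2.4263 × (1 - cos(81°))
Δλ = 2.4263 × 0.8436
Δλ = 2.0468 pm

Final wavelength:
λ' = 91.0 + 2.0468 = 93.0468 pm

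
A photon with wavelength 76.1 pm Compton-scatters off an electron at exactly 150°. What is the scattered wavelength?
80.6276 pm

Using the Compton formula: λ' = λ + λ_C(1 − cos θ)

For θ = 150°, cos θ = -√3/2 (exact) ≈ -0.8660, so:
1 − cos 150° = 1 − (-√3/2) ≈ 1.8660

Δλ = λ_C × 1.8660 = 2.4263 × 1.8660 = 4.5276 pm

λ' = 76.1 + 4.5276 = 80.6276 pm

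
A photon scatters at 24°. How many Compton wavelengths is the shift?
0.0865 λ_C

The Compton shift formula is:
Δλ = λ_C(1 - cos θ)

Dividing both sides by λ_C:
Δλ/λ_C = 1 - cos θ

For θ = 24°:
Δλ/λ_C = 1 - cos(24°)
Δλ/λ_C = 1 - 0.9135
Δλ/λ_C = 0.0865

This means the shift is 0.0865 × λ_C = 0.2098 pm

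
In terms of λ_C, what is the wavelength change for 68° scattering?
0.6254 λ_C

The Compton shift formula is:
Δλ = λ_C(1 - cos θ)

Dividing both sides by λ_C:
Δλ/λ_C = 1 - cos θ

For θ = 68°:
Δλ/λ_C = 1 - cos(68°)
Δλ/λ_C = 1 - 0.3746
Δλ/λ_C = 0.6254

This means the shift is 0.6254 × λ_C = 1.5174 pm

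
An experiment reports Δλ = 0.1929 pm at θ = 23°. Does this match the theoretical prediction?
Yes, consistent

Calculate the expected shift for θ = 23°:

Δλ_expected = λ_C(1 - cos(23°))
Δλ_expected = 2.4263 × (1 - cos(23°))
Δλ_expected = 2.4263 × 0.0795
Δλ_expected = 0.1929 pm

Given shift: 0.1929 pm
Expected shift: 0.1929 pm
Difference: 0.0000 pm

The values match. This is consistent with Compton scattering at the stated angle.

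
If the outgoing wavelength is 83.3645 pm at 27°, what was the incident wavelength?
83.1000 pm

From λ' = λ + Δλ, we have λ = λ' - Δλ

First calculate the Compton shift:
Δλ = λ_C(1 - cos θ)
Δλ = 2.4263 × (1 - cos(27°))
Δλ = 2.4263 × 0.1090
Δλ = 0.2645 pm

Initial wavelength:
λ = λ' - Δλ
λ = 83.3645 - 0.2645
λ = 83.1000 pm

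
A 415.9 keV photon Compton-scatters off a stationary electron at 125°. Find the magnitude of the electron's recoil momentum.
2.8940e-22 kg·m/s

The electron is initially at rest, so by conservation of momentum:
p⃗_e = p⃗₀ − p⃗'  (incident photon momentum minus scattered photon momentum)

Photon momentum magnitudes (p = h/λ = E/c):
λ₀ = hc/E₀ = 2.9811 pm → p₀ = h/λ₀ = 2.2227e-22 kg·m/s
Δλ = λ_C(1 − cos 125°) = 3.8180 pm
λ' = 6.7991 pm → p' = h/λ' = 9.7455e-23 kg·m/s

The scattered photon makes angle θ = 125° with the incident direction, so by the law of cosines:
|p⃗_e|² = p₀² + p'² − 2p₀p'cos θ
|p⃗_e|² = (2.2227e-22)² + (9.7455e-23)² − 2·2.2227e-22·9.7455e-23·cos(125°)
|p⃗_e| = 2.8940e-22 kg·m/s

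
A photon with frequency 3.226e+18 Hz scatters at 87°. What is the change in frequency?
7.789e+16 Hz (decrease)

Convert frequency to wavelength (c = 299792458 m/s):
λ₀ = c/f₀ = 299792458/3.226e+18 = 9.2930086e-11 m = 92.9301 pm

Calculate Compton shift:
Δλ = λ_C(1 - cos(87°)) = 2.2993 pm

Final wavelength:
λ' = λ₀ + Δλ = 92.9301 + 2.2993 = 95.2294 pm

Final frequency:
f' = c/λ' = 299792458/9.5229413e-11 = 3.1481078e+18 Hz

Frequency shift (decrease):
Δf = f₀ - f' = 3.226e+18 - 3.1481078e+18 = 7.789e+16 Hz

(Intermediate values are shown rounded; full precision is carried through to the final answer.)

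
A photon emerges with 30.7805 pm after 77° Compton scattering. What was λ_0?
28.9000 pm

From λ' = λ + Δλ, we have λ = λ' - Δλ

First calculate the Compton shift:
Δλ = λ_C(1 - cos θ)
Δλ = 2.4263 × (1 - cos(77°))
Δλ = 2.4263 × 0.7750
Δλ = 1.8805 pm

Initial wavelength:
λ = λ' - Δλ
λ = 30.7805 - 1.8805
λ = 28.9000 pm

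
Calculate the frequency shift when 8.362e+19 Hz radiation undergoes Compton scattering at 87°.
3.267e+19 Hz (decrease)

Convert frequency to wavelength (c = 299792458 m/s):
λ₀ = c/f₀ = 299792458/8.362e+19 = 3.5851765e-12 m = 3.5852 pm

Calculate Compton shift:
Δλ = λ_C(1 - cos(87°)) = 2.2993 pm

Final wavelength:
λ' = λ₀ + Δλ = 3.5852 + 2.2993 = 5.8845 pm

Final frequency:
f' = c/λ' = 299792458/5.8845035e-12 = 5.0946093e+19 Hz

Frequency shift (decrease):
Δf = f₀ - f' = 8.362e+19 - 5.0946093e+19 = 3.267e+19 Hz

(Intermediate values are shown rounded; full precision is carried through to the final answer.)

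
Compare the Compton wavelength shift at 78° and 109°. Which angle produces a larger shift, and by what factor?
109° produces the larger shift by a factor of 1.674

Calculate both shifts using Δλ = λ_C(1 - cos θ):

For θ₁ = 78°:
Δλ₁ = 2.4263 × (1 - cos(78°))
Δλ₁ = 2.4263 × 0.7921
Δλ₁ = 1.9219 pm

For θ₂ = 109°:
Δλ₂ = 2.4263 × (1 - cos(109°))
Δλ₂ = 2.4263 × 1.3256
Δλ₂ = 3.2162 pm

The 109° angle produces the larger shift.
Ratio: 3.2162/1.9219 = 1.674

(Intermediate values are shown rounded; full precision is carried through to the final answer.)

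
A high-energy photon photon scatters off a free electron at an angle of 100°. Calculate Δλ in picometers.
2.8476 pm

Using the Compton scattering formula:
Δλ = λ_C(1 - cos θ)

where λ_C = h/(m_e·c) ≈ 2.4263 pm is the Compton wavelength of an electron.

For θ = 100°:
cos(100°) = -0.1736
1 - cos(100°) = 1.1736

Δλ = 2.4263 × 1.1736
Δλ = 2.8476 pm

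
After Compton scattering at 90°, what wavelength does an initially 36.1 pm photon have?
38.5263 pm

Using the Compton formula: λ' = λ + λ_C(1 − cos θ)

For θ = 90°, cos θ = 0 (exact) = 0.0000, so:
1 − cos 90° = 1 − (0) = 1.0000

Δλ = λ_C × 1.0000 = 2.4263 × 1.0000 = 2.4263 pm

λ' = 36.1 + 2.4263 = 38.5263 pm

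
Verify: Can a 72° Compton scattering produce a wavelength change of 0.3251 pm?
No, inconsistent

Calculate the expected shift for θ = 72°:

Δλ_expected = λ_C(1 - cos(72°))
Δλ_expected = 2.4263 × (1 - cos(72°))
Δλ_expected = 2.4263 × 0.6910
Δλ_expected = 1.6765 pm

Given shift: 0.3251 pm
Expected shift: 1.6765 pm
Difference: 1.3515 pm

The values do not match. The given shift corresponds to θ ≈ 30.0°, not 72°.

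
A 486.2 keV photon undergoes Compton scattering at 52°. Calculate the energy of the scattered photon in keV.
356.0114 keV

First convert energy to wavelength:
λ = hc/E, with hc ≈ 1239.842 keV·pm (i.e. 1239.842 eV·nm)

For E = 486.2 keV = 486200 eV:
λ = 1239.842 keV·pm / 486.2 keV
λ = 2.5501 pm

Calculate the Compton shift:
Δλ = λ_C(1 - cos(52°)) = 2.4263 × 0.3843
Δλ = 0.9325 pm

Final wavelength:
λ' = 2.5501 + 0.9325 = 3.4826 pm

Final energy:
E' = hc/λ' = 1239.842 / 3.4826 = 356.0114 keV

(Intermediate values are shown rounded; full precision is carried through to the final answer.)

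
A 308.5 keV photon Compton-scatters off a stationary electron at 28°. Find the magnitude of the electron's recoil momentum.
7.7859e-23 kg·m/s

The electron is initially at rest, so by conservation of momentum:
p⃗_e = p⃗₀ − p⃗'  (incident photon momentum minus scattered photon momentum)

Photon momentum magnitudes (p = h/λ = E/c):
λ₀ = hc/E₀ = 4.0189 pm → p₀ = h/λ₀ = 1.6487e-22 kg·m/s
Δλ = λ_C(1 − cos 28°) = 0.2840 pm
λ' = 4.3029 pm → p' = h/λ' = 1.5399e-22 kg·m/s

The scattered photon makes angle θ = 28° with the incident direction, so by the law of cosines:
|p⃗_e|² = p₀² + p'² − 2p₀p'cos θ
|p⃗_e|² = (1.6487e-22)² + (1.5399e-22)² − 2·1.6487e-22·1.5399e-22·cos(28°)
|p⃗_e| = 7.7859e-23 kg·m/s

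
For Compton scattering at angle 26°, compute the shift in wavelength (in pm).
0.2456 pm

Using the Compton scattering formula:
Δλ = λ_C(1 - cos θ)

where λ_C = h/(m_e·c) ≈ 2.4263 pm is the Compton wavelength of an electron.

For θ = 26°:
cos(26°) = 0.8988
1 - cos(26°) = 0.1012

Δλ = 2.4263 × 0.1012
Δλ = 0.2456 pm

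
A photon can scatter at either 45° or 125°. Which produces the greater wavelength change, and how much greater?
125° produces the larger shift by a factor of 5.373

Calculate both shifts using Δλ = λ_C(1 - cos θ):

For θ₁ = 45°:
Δλ₁ = 2.4263 × (1 - cos(45°))
Δλ₁ = 2.4263 × 0.2929
Δλ₁ = 0.7106 pm

For θ₂ = 125°:
Δλ₂ = 2.4263 × (1 - cos(125°))
Δλ₂ = 2.4263 × 1.5736
Δλ₂ = 3.8180 pm

The 125° angle produces the larger shift.
Ratio: 3.8180/0.7106 = 5.373

(Intermediate values are shown rounded; full precision is carried through to the final answer.)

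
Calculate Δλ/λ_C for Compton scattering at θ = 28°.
0.1171 λ_C

The Compton shift formula is:
Δλ = λ_C(1 - cos θ)

Dividing both sides by λ_C:
Δλ/λ_C = 1 - cos θ

For θ = 28°:
Δλ/λ_C = 1 - cos(28°)
Δλ/λ_C = 1 - 0.8829
Δλ/λ_C = 0.1171

This means the shift is 0.1171 × λ_C = 0.2840 pm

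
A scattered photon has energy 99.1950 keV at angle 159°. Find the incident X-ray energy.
158.8000 keV

Convert final energy to wavelength (hc ≈ 1239.842 keV·pm):
λ' = hc/E' = 1239.842 / 99.1950 = 12.4990 pm

Calculate the Compton shift:
Δλ = λ_C(1 - cos(159°))
Δλ = 2.4263 × (1 - cos(159°))
Δλ = 4.6915 pm

Initial wavelength:
λ = λ' - Δλ = 12.4990 - 4.6915 = 7.8076 pm

Initial energy:
E = hc/λ = 1239.842 / 7.8076 = 158.8000 keV

(Intermediate values are shown rounded; full precision is carried through to the final answer.)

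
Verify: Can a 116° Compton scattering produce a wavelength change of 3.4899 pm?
Yes, consistent

Calculate the expected shift for θ = 116°:

Δλ_expected = λ_C(1 - cos(116°))
Δλ_expected = 2.4263 × (1 - cos(116°))
Δλ_expected = 2.4263 × 1.4384
Δλ_expected = 3.4899 pm

Given shift: 3.4899 pm
Expected shift: 3.4899 pm
Difference: 0.0000 pm

The values match. This is consistent with Compton scattering at the stated angle.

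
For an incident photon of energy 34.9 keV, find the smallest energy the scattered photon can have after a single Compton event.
30.7057 keV (at θ = 180°)

The scattered photon has minimum energy when its wavelength is maximum, i.e., when the Compton shift Δλ = λ_C(1 − cos θ) is maximum. This occurs at θ = 180° (backscattering), giving Δλ_max = 2λ_C = 4.8526 pm.

Initial wavelength: λ₀ = hc/E₀ = 35.5256 pm
Maximum final wavelength: λ'_max = λ₀ + 2λ_C = 35.5256 + 4.8526 = 40.3782 pm
Minimum final energy: E'_min = hc/λ'_max = 30.7057 keV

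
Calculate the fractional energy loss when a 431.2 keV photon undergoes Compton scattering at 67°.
0.3396 (or 33.96%)

Calculate initial and final photon energies:

Initial: E₀ = 431.2 keV → λ₀ = 2.8753 pm
Compton shift: Δλ = 1.4783 pm
Final wavelength: λ' = 4.3536 pm
Final energy: E' = 284.7852 keV

Fractional energy loss:
(E₀ - E')/E₀ = (431.2000 - 284.7852)/431.2000
= 146.4148/431.2000
= 0.3396
= 33.96%

(Intermediate values are shown rounded; full precision is carried through to the final answer.)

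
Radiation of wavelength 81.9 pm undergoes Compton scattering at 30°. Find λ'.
82.2251 pm

Using the Compton formula: λ' = λ + λ_C(1 − cos θ)

For θ = 30°, cos θ = √3/2 (exact) ≈ 0.8660, so:
1 − cos 30° = 1 − (√3/2) ≈ 0.1340

Δλ = λ_C × 0.1340 = 2.4263 × 0.1340 = 0.3251 pm

λ' = 81.9 + 0.3251 = 82.2251 pm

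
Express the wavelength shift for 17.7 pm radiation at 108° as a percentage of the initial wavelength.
17.9440%

Calculate the Compton shift:
Δλ = λ_C(1 - cos(108°))
Δλ = 2.4263 × (1 - cos(108°))
Δλ = 2.4263 × 1.3090
Δλ = 3.1761 pm

Percentage change:
(Δλ/λ₀) × 100 = (3.1761/17.7) × 100
= 17.9440%

(Intermediate values are shown rounded; full precision is carried through to the final answer.)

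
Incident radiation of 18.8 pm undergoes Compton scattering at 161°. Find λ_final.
23.5204 pm

Using the Compton scattering formula:
λ' = λ + Δλ = λ + λ_C(1 - cos θ)

Given:
- Initial wavelength λ = 18.8 pm
- Scattering angle θ = 161°
- Compton wavelength λ_C ≈ 2.4263 pm

Calculate the shift:
Δλ = 2.4263 × (1 - cos(161°))
Δλ = 2.4263 × 1.9455
Δλ = 4.7204 pm

Final wavelength:
λ' = 18.8 + 4.7204 = 23.5204 pm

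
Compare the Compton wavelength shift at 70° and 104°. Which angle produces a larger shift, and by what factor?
104° produces the larger shift by a factor of 1.887

Calculate both shifts using Δλ = λ_C(1 - cos θ):

For θ₁ = 70°:
Δλ₁ = 2.4263 × (1 - cos(70°))
Δλ₁ = 2.4263 × 0.6580
Δλ₁ = 1.5965 pm

For θ₂ = 104°:
Δλ₂ = 2.4263 × (1 - cos(104°))
Δλ₂ = 2.4263 × 1.2419
Δλ₂ = 3.0133 pm

The 104° angle produces the larger shift.
Ratio: 3.0133/1.5965 = 1.887

(Intermediate values are shown rounded; full precision is carried through to the final answer.)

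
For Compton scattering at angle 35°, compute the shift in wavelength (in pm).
0.4388 pm

Using the Compton scattering formula:
Δλ = λ_C(1 - cos θ)

where λ_C = h/(m_e·c) ≈ 2.4263 pm is the Compton wavelength of an electron.

For θ = 35°:
cos(35°) = 0.8192
1 - cos(35°) = 0.1808

Δλ = 2.4263 × 0.1808
Δλ = 0.4388 pm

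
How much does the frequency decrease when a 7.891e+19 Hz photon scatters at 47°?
1.332e+19 Hz (decrease)

Convert frequency to wavelength (c = 299792458 m/s):
λ₀ = c/f₀ = 299792458/7.891e+19 = 3.7991694e-12 m = 3.7992 pm

Calculate Compton shift:
Δλ = λ_C(1 - cos(47°)) = 0.7716 pm

Final wavelength:
λ' = λ₀ + Δλ = 3.7992 + 0.7716 = 4.5707 pm

Final frequency:
f' = c/λ' = 299792458/4.5707400e-12 = 6.5589479e+19 Hz

Frequency shift (decrease):
Δf = f₀ - f' = 7.891e+19 - 6.5589479e+19 = 1.332e+19 Hz

(Intermediate values are shown rounded; full precision is carried through to the final answer.)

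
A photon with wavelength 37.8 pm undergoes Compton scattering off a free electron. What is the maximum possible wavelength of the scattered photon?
42.6526 pm (at θ = 180°)

The Compton shift is Δλ = λ_C(1 − cos θ).

Since cos θ ranges from −1 to 1, the factor (1 − cos θ) ranges from 0 to 2; the maximum shift occurs at θ = 180° (backscattering):
Δλ_max = 2λ_C = 2 × 2.4263 pm = 4.8526 pm

Maximum scattered wavelength:
λ'_max = λ₀ + Δλ_max = 37.8 + 4.8526 = 42.6526 pm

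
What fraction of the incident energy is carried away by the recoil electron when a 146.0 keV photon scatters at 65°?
0.1416 (or 14.16%)

Calculate initial and final photon energies:

Initial: E₀ = 146.0 keV → λ₀ = 8.4921 pm
Compton shift: Δλ = 1.4009 pm
Final wavelength: λ' = 9.8930 pm
Final energy: E' = 125.3255 keV

Fractional energy loss:
(E₀ - E')/E₀ = (146.0000 - 125.3255)/146.0000
= 20.6745/146.0000
= 0.1416
= 14.16%

(Intermediate values are shown rounded; full precision is carried through to the final answer.)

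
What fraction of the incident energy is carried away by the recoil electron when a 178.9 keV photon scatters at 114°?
0.3300 (or 33.00%)

Calculate initial and final photon energies:

Initial: E₀ = 178.9 keV → λ₀ = 6.9304 pm
Compton shift: Δλ = 3.4132 pm
Final wavelength: λ' = 10.3435 pm
Final energy: E' = 119.8663 keV

Fractional energy loss:
(E₀ - E')/E₀ = (178.9000 - 119.8663)/178.9000
= 59.0337/178.9000
= 0.3300
= 33.00%

(Intermediate values are shown rounded; full precision is carried through to the final answer.)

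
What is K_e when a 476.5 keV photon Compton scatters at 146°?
300.3808 keV

By energy conservation: K_e = E_initial - E_final

First find the scattered photon energy:
Initial wavelength: λ = hc/E = 2.6020 pm
Compton shift: Δλ = λ_C(1 - cos(146°)) = 4.4378 pm
Final wavelength: λ' = 2.6020 + 4.4378 = 7.0398 pm
Final photon energy: E' = hc/λ' = 176.1192 keV

Electron kinetic energy:
K_e = E - E' = 476.5000 - 176.1192 = 300.3808 keV

(Intermediate values are shown rounded; full precision is carried through to the final answer.)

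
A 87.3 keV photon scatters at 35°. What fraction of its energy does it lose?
0.0300 (or 3.00%)

Calculate initial and final photon energies:

Initial: E₀ = 87.3 keV → λ₀ = 14.2021 pm
Compton shift: Δλ = 0.4388 pm
Final wavelength: λ' = 14.6409 pm
Final energy: E' = 84.6836 keV

Fractional energy loss:
(E₀ - E')/E₀ = (87.3000 - 84.6836)/87.3000
= 2.6164/87.3000
= 0.0300
= 3.00%

(Intermediate values are shown rounded; full precision is carried through to the final answer.)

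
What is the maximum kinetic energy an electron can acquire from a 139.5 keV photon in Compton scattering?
49.2665 keV

Maximum energy transfer occurs at θ = 180° (backscattering).

Initial photon: E₀ = 139.5 keV → λ₀ = 8.8878 pm

Maximum Compton shift (at 180°):
Δλ_max = 2λ_C = 2 × 2.4263 = 4.8526 pm

Final wavelength:
λ' = 8.8878 + 4.8526 = 13.7404 pm

Minimum photon energy (maximum energy to electron):
E'_min = hc/λ' = 90.2335 keV

Maximum electron kinetic energy:
K_max = E₀ - E'_min = 139.5000 - 90.2335 = 49.2665 keV

(Intermediate values are shown rounded; full precision is carried through to the final answer.)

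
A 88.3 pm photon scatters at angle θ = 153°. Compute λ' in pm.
92.8882 pm

Using the Compton scattering formula:
λ' = λ + Δλ = λ + λ_C(1 - cos θ)

Given:
- Initial wavelength λ = 88.3 pm
- Scattering angle θ = 153°
- Compton wavelength λ_C ≈ 2.4263 pm

Calculate the shift:
Δλ = 2.4263 × (1 - cos(153°))
Δλ = 2.4263 × 1.8910
Δλ = 4.5882 pm

Final wavelength:
λ' = 88.3 + 4.5882 = 92.8882 pm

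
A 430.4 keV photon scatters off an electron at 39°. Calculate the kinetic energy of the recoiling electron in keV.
68.0200 keV

By energy conservation: K_e = E_initial - E_final

First find the scattered photon energy:
Initial wavelength: λ = hc/E = 2.8807 pm
Compton shift: Δλ = λ_C(1 - cos(39°)) = 0.5407 pm
Final wavelength: λ' = 2.8807 + 0.5407 = 3.4214 pm
Final photon energy: E' = hc/λ' = 362.3800 keV

Electron kinetic energy:
K_e = E - E' = 430.4000 - 362.3800 = 68.0200 keV

(Intermediate values are shown rounded; full precision is carried through to the final answer.)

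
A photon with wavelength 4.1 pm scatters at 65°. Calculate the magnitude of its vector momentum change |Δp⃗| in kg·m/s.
1.5548e-22 kg·m/s

Photon momentum magnitude is p = h/λ.

Initial momentum:
p₀ = h/λ = 6.6261e-34/4.1000e-12 = 1.6161e-22 kg·m/s

After scattering:
λ' = λ + Δλ = 4.1 + 1.4009 = 5.5009 pm
p' = h/λ' = 6.6261e-34/5.5009e-12 = 1.2045e-22 kg·m/s

Momentum is a vector; the scattered photon's direction makes angle θ = 65° with the incident direction. The magnitude of the vector change Δp⃗ = p⃗₀ − p⃗' is found from the law of cosines:
|Δp⃗|² = p₀² + p'² − 2p₀p'cos θ
|Δp⃗|² = (1.6161e-22)² + (1.2045e-22)² − 2·1.6161e-22·1.2045e-22·cos(65°)
|Δp⃗| = 1.5548e-22 kg·m/s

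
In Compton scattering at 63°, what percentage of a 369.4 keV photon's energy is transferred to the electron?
0.2830 (or 28.30%)

Calculate initial and final photon energies:

Initial: E₀ = 369.4 keV → λ₀ = 3.3564 pm
Compton shift: Δλ = 1.3248 pm
Final wavelength: λ' = 4.6812 pm
Final energy: E' = 264.8581 keV

Fractional energy loss:
(E₀ - E')/E₀ = (369.4000 - 264.8581)/369.4000
= 104.5419/369.4000
= 0.2830
= 28.30%

(Intermediate values are shown rounded; full precision is carried through to the final answer.)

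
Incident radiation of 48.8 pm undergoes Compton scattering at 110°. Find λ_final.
52.0562 pm

Using the Compton scattering formula:
λ' = λ + Δλ = λ + λ_C(1 - cos θ)

Given:
- Initial wavelength λ = 48.8 pm
- Scattering angle θ = 110°
- Compton wavelength λ_C ≈ 2.4263 pm

Calculate the shift:
Δλ = 2.4263 × (1 - cos(110°))
Δλ = 2.4263 × 1.3420
Δλ = 3.2562 pm

Final wavelength:
λ' = 48.8 + 3.2562 = 52.0562 pm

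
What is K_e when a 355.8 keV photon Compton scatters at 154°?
202.5765 keV

By energy conservation: K_e = E_initial - E_final

First find the scattered photon energy:
Initial wavelength: λ = hc/E = 3.4847 pm
Compton shift: Δλ = λ_C(1 - cos(154°)) = 4.6071 pm
Final wavelength: λ' = 3.4847 + 4.6071 = 8.0917 pm
Final photon energy: E' = hc/λ' = 153.2235 keV

Electron kinetic energy:
K_e = E - E' = 355.8000 - 153.2235 = 202.5765 keV

(Intermediate values are shown rounded; full precision is carried through to the final answer.)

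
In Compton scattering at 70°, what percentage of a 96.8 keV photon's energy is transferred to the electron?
0.1108 (or 11.08%)

Calculate initial and final photon energies:

Initial: E₀ = 96.8 keV → λ₀ = 12.8083 pm
Compton shift: Δλ = 1.5965 pm
Final wavelength: λ' = 14.4047 pm
Final energy: E' = 86.0718 keV

Fractional energy loss:
(E₀ - E')/E₀ = (96.8000 - 86.0718)/96.8000
= 10.7282/96.8000
= 0.1108
= 11.08%

(Intermediate values are shown rounded; full precision is carried through to the final answer.)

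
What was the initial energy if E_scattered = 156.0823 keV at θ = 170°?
396.4000 keV

Convert final energy to wavelength (hc ≈ 1239.842 keV·pm):
λ' = hc/E' = 1239.842 / 156.0823 = 7.9435 pm

Calculate the Compton shift:
Δλ = λ_C(1 - cos(170°))
Δλ = 2.4263 × (1 - cos(170°))
Δλ = 4.8158 pm

Initial wavelength:
λ = λ' - Δλ = 7.9435 - 4.8158 = 3.1278 pm

Initial energy:
E = hc/λ = 1239.842 / 3.1278 = 396.4000 keV

(Intermediate values are shown rounded; full precision is carried through to the final answer.)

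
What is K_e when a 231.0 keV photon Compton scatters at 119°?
92.7773 keV

By energy conservation: K_e = E_initial - E_final

First find the scattered photon energy:
Initial wavelength: λ = hc/E = 5.3673 pm
Compton shift: Δλ = λ_C(1 - cos(119°)) = 3.6026 pm
Final wavelength: λ' = 5.3673 + 3.6026 = 8.9699 pm
Final photon energy: E' = hc/λ' = 138.2227 keV

Electron kinetic energy:
K_e = E - E' = 231.0000 - 138.2227 = 92.7773 keV

(Intermediate values are shown rounded; full precision is carried through to the final answer.)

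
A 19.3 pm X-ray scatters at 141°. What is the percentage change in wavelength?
22.3415%

Calculate the Compton shift:
Δλ = λ_C(1 - cos(141°))
Δλ = 2.4263 × (1 - cos(141°))
Δλ = 2.4263 × 1.7771
Δλ = 4.3119 pm

Percentage change:
(Δλ/λ₀) × 100 = (4.3119/19.3) × 100
= 22.3415%

(Intermediate values are shown rounded; full precision is carried through to the final answer.)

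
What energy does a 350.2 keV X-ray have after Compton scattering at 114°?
178.3031 keV

First convert energy to wavelength:
λ = hc/E, with hc ≈ 1239.842 keV·pm (i.e. 1239.842 eV·nm)

For E = 350.2 keV = 350200 eV:
λ = 1239.842 keV·pm / 350.2 keV
λ = 3.5404 pm

Calculate the Compton shift:
Δλ = λ_C(1 - cos(114°)) = 2.4263 × 1.4067
Δλ = 3.4132 pm

Final wavelength:
λ' = 3.5404 + 3.4132 = 6.9536 pm

Final energy:
E' = hc/λ' = 1239.842 / 6.9536 = 178.3031 keV

(Intermediate values are shown rounded; full precision is carried through to the final answer.)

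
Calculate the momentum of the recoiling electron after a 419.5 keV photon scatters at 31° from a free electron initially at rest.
1.1578e-22 kg·m/s

The electron is initially at rest, so by conservation of momentum:
p⃗_e = p⃗₀ − p⃗'  (incident photon momentum minus scattered photon momentum)

Photon momentum magnitudes (p = h/λ = E/c):
λ₀ = hc/E₀ = 2.9555 pm → p₀ = h/λ₀ = 2.2419e-22 kg·m/s
Δλ = λ_C(1 − cos 31°) = 0.3466 pm
λ' = 3.3021 pm → p' = h/λ' = 2.0066e-22 kg·m/s

The scattered photon makes angle θ = 31° with the incident direction, so by the law of cosines:
|p⃗_e|² = p₀² + p'² − 2p₀p'cos θ
|p⃗_e|² = (2.2419e-22)² + (2.0066e-22)² − 2·2.2419e-22·2.0066e-22·cos(31°)
|p⃗_e| = 1.1578e-22 kg·m/s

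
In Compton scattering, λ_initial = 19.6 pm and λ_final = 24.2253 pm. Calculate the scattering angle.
155.00°

First find the wavelength shift:
Δλ = λ' - λ = 24.2253 - 19.6 = 4.6253 pm

Using Δλ = λ_C(1 - cos θ), with λ_C = h/(m_e·c) ≈ 2.42631024 pm:
cos θ = 1 - Δλ/λ_C
cos θ = 1 - 4.6253/2.42631024
cos θ = -0.906310

θ = arccos(-0.906310)
θ = 155.00°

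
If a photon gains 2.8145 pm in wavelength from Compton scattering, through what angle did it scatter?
99.21°

From the Compton formula Δλ = λ_C(1 - cos θ), we can solve for θ:

cos θ = 1 - Δλ/λ_C

Given:
- Δλ = 2.8145 pm
- λ_C = h/(m_e·c) ≈ 2.42631024 pm

cos θ = 1 - 2.8145/2.42631024
cos θ = 1 - 1.159992
cos θ = -0.159992

θ = arccos(-0.159992)
θ = 99.21°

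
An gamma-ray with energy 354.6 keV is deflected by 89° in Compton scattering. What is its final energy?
210.8425 keV

First convert energy to wavelength:
λ = hc/E, with hc ≈ 1239.842 keV·pm (i.e. 1239.842 eV·nm)

For E = 354.6 keV = 354600 eV:
λ = 1239.842 keV·pm / 354.6 keV
λ = 3.4965 pm

Calculate the Compton shift:
Δλ = λ_C(1 - cos(89°)) = 2.4263 × 0.9825
Δλ = 2.3840 pm

Final wavelength:
λ' = 3.4965 + 2.3840 = 5.8804 pm

Final energy:
E' = hc/λ' = 1239.842 / 5.8804 = 210.8425 keV

(Intermediate values are shown rounded; full precision is carried through to the final answer.)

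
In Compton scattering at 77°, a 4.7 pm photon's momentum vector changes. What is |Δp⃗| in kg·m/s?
1.5371e-22 kg·m/s

Photon momentum magnitude is p = h/λ.

Initial momentum:
p₀ = h/λ = 6.6261e-34/4.7000e-12 = 1.4098e-22 kg·m/s

After scattering:
λ' = λ + Δλ = 4.7 + 1.8805 = 6.5805 pm
p' = h/λ' = 6.6261e-34/6.5805e-12 = 1.0069e-22 kg·m/s

Momentum is a vector; the scattered photon's direction makes angle θ = 77° with the incident direction. The magnitude of the vector change Δp⃗ = p⃗₀ − p⃗' is found from the law of cosines:
|Δp⃗|² = p₀² + p'² − 2p₀p'cos θ
|Δp⃗|² = (1.4098e-22)² + (1.0069e-22)² − 2·1.4098e-22·1.0069e-22·cos(77°)
|Δp⃗| = 1.5371e-22 kg·m/s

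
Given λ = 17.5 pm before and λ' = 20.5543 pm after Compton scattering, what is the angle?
105.00°

First find the wavelength shift:
Δλ = λ' - λ = 20.5543 - 17.5 = 3.0543 pm

Using Δλ = λ_C(1 - cos θ), with λ_C = h/(m_e·c) ≈ 2.42631024 pm:
cos θ = 1 - Δλ/λ_C
cos θ = 1 - 3.0543/2.42631024
cos θ = -0.258825

θ = arccos(-0.258825)
θ = 105.00°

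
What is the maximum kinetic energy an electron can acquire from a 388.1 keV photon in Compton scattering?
234.0300 keV

Maximum energy transfer occurs at θ = 180° (backscattering).

Initial photon: E₀ = 388.1 keV → λ₀ = 3.1946 pm

Maximum Compton shift (at 180°):
Δλ_max = 2λ_C = 2 × 2.4263 = 4.8526 pm

Final wavelength:
λ' = 3.1946 + 4.8526 = 8.0473 pm

Minimum photon energy (maximum energy to electron):
E'_min = hc/λ' = 154.0700 keV

Maximum electron kinetic energy:
K_max = E₀ - E'_min = 388.1000 - 154.0700 = 234.0300 keV

(Intermediate values are shown rounded; full precision is carried through to the final answer.)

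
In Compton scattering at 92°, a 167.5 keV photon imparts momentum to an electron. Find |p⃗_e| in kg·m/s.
1.1357e-22 kg·m/s

The electron is initially at rest, so by conservation of momentum:
p⃗_e = p⃗₀ − p⃗'  (incident photon momentum minus scattered photon momentum)

Photon momentum magnitudes (p = h/λ = E/c):
λ₀ = hc/E₀ = 7.4020 pm → p₀ = h/λ₀ = 8.9517e-23 kg·m/s
Δλ = λ_C(1 − cos 92°) = 2.5110 pm
λ' = 9.9130 pm → p' = h/λ' = 6.6842e-23 kg·m/s

The scattered photon makes angle θ = 92° with the incident direction, so by the law of cosines:
|p⃗_e|² = p₀² + p'² − 2p₀p'cos θ
|p⃗_e|² = (8.9517e-23)² + (6.6842e-23)² − 2·8.9517e-23·6.6842e-23·cos(92°)
|p⃗_e| = 1.1357e-22 kg·m/s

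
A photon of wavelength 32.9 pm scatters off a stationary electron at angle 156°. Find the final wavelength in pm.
37.5429 pm

Using the Compton scattering formula:
λ' = λ + Δλ = λ + λ_C(1 - cos θ)

Given:
- Initial wavelength λ = 32.9 pm
- Scattering angle θ = 156°
- Compton wavelength λ_C ≈ 2.4263 pm

Calculate the shift:
Δλ = 2.4263 × (1 - cos(156°))
Δλ = 2.4263 × 1.9135
Δλ = 4.6429 pm

Final wavelength:
λ' = 32.9 + 4.6429 = 37.5429 pm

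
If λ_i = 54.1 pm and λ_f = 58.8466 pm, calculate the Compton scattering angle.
163.00°

First find the wavelength shift:
Δλ = λ' - λ = 58.8466 - 54.1 = 4.7466 pm

Using Δλ = λ_C(1 - cos θ), with λ_C = h/(m_e·c) ≈ 2.42631024 pm:
cos θ = 1 - Δλ/λ_C
cos θ = 1 - 4.7466/2.42631024
cos θ = -0.956304

θ = arccos(-0.956304)
θ = 163.00°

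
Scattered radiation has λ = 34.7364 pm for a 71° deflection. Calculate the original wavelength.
33.1000 pm

From λ' = λ + Δλ, we have λ = λ' - Δλ

First calculate the Compton shift:
Δλ = λ_C(1 - cos θ)
Δλ = 2.4263 × (1 - cos(71°))
Δλ = 2.4263 × 0.6744
Δλ = 1.6364 pm

Initial wavelength:
λ = λ' - Δλ
λ = 34.7364 - 1.6364
λ = 33.1000 pm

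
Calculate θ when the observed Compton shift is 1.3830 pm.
64.53°

From the Compton formula Δλ = λ_C(1 - cos θ), we can solve for θ:

cos θ = 1 - Δλ/λ_C

Given:
- Δλ = 1.3830 pm
- λ_C = h/(m_e·c) ≈ 2.42631024 pm

cos θ = 1 - 1.3830/2.42631024
cos θ = 1 - 0.570001
cos θ = 0.429999

θ = arccos(0.429999)
θ = 64.53°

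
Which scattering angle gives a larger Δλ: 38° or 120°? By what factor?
120° produces the larger shift by a factor of 7.076

Calculate both shifts using Δλ = λ_C(1 - cos θ):

For θ₁ = 38°:
Δλ₁ = 2.4263 × (1 - cos(38°))
Δλ₁ = 2.4263 × 0.2120
Δλ₁ = 0.5144 pm

For θ₂ = 120°:
Δλ₂ = 2.4263 × (1 - cos(120°))
Δλ₂ = 2.4263 × 1.5000
Δλ₂ = 3.6395 pm

The 120° angle produces the larger shift.
Ratio: 3.6395/0.5144 = 7.076

(Intermediate values are shown rounded; full precision is carried through to the final answer.)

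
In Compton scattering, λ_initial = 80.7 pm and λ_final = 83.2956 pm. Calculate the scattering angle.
94.00°

First find the wavelength shift:
Δλ = λ' - λ = 83.2956 - 80.7 = 2.5956 pm

Using Δλ = λ_C(1 - cos θ), with λ_C = h/(m_e·c) ≈ 2.42631024 pm:
cos θ = 1 - Δλ/λ_C
cos θ = 1 - 2.5956/2.42631024
cos θ = -0.069773

θ = arccos(-0.069773)
θ = 94.00°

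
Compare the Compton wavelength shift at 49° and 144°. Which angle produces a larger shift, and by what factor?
144° produces the larger shift by a factor of 5.260

Calculate both shifts using Δλ = λ_C(1 - cos θ):

For θ₁ = 49°:
Δλ₁ = 2.4263 × (1 - cos(49°))
Δλ₁ = 2.4263 × 0.3439
Δλ₁ = 0.8345 pm

For θ₂ = 144°:
Δλ₂ = 2.4263 × (1 - cos(144°))
Δλ₂ = 2.4263 × 1.8090
Δλ₂ = 4.3892 pm

The 144° angle produces the larger shift.
Ratio: 4.3892/0.8345 = 5.260

(Intermediate values are shown rounded; full precision is carried through to the final answer.)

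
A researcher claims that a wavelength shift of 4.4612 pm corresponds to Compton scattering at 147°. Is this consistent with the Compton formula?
Yes, consistent

Calculate the expected shift for θ = 147°:

Δλ_expected = λ_C(1 - cos(147°))
Δλ_expected = 2.4263 × (1 - cos(147°))
Δλ_expected = 2.4263 × 1.8387
Δλ_expected = 4.4612 pm

Given shift: 4.4612 pm
Expected shift: 4.4612 pm
Difference: 0.0000 pm

The values match. This is consistent with Compton scattering at the stated angle.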